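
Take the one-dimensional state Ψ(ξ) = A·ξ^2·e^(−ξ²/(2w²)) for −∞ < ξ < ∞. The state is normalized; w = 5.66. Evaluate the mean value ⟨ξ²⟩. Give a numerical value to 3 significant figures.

⟨ξ²⟩ = ∫ ξ^2 |Ψ|² dξ over the full domain.
Using the Gaussian integral ∫_{−∞}^{∞} e^(−αξ²) dξ = √(π/α), evaluating both integrals, ⟨ξ²⟩ = 5·w^2/2.
Putting w = 5.66 gives 80.09.

⟨ξ^2⟩ ≈ 80.1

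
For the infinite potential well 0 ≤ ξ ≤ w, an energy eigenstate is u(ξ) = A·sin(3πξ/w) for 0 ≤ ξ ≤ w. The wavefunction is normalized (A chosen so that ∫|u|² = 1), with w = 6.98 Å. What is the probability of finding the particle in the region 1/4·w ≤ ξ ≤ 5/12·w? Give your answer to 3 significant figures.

P ≈ 0.0606

P = ∫_{1/4·w}^{5/12·w} |u(ξ)|² dξ.
Since A² = 1/(w/2), this is the region integral divided by the full normalization integral.
Let t = ξ/w; then A² and the length scale cancel, so P = ∫_{1/4}^{5/12} sin(3·π·t)^2 dt ÷ ∫_{0}^{1} sin(3·π·t)^2 dt.
Using ∫ sin(3·π·t)^2 dt = t/2 - sin(6·π·t)/(12·π), the numerator is 1/12 - 1/(6·π) and the denominator is 1/2.
The result is P = (-2 + π)/(6·π).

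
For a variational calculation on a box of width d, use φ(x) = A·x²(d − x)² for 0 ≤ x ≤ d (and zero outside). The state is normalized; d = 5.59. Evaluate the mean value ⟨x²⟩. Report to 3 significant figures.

⟨x^2⟩ ≈ 8.52

By definition ⟨x²⟩ = ∫ x^2 |φ(x)|² dx.
The ratio of the moment integral to the normalization integral gives ⟨x²⟩ = 3·d^2/11.
With d = 5.59, ⟨x^2⟩ = 8.522.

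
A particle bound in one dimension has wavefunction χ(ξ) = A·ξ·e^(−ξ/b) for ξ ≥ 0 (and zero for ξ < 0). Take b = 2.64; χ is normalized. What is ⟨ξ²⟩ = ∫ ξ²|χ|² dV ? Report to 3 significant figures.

⟨ξ^2⟩ ≈ 20.9

⟨ξ²⟩ = ∫ ξ^2 |χ|² dξ over the full domain.
Since the A² factors cancel between numerator and denominator, ⟨ξ²⟩ = 3·b^2.
Putting b = 2.64 gives 20.91.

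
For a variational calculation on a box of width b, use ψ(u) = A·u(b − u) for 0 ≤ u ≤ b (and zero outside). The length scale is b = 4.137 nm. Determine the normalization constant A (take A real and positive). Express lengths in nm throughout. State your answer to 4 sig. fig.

Normalization requires ∫|ψ|² du = 1, integrated from 0 to b.
With ψ = A·u(b − u), the integral evaluates to A²·[b^5/30].
Setting this equal to 1 gives A² = 1/(b^5/30).
Plugging in b = 4.137 yields A = 0.15734.

A ≈ 0.1573 nm^(-5/2)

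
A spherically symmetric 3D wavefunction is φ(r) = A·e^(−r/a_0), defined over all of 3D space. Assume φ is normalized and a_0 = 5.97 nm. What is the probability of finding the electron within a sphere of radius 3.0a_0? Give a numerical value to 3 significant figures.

P ≈ 0.938

With dV = 4πr²dr, the probability is ∫|φ|² dV over r ≤ 3.0a_0.
The full normalization integral is A²·[π·a_0^3] = 1, fixing A².
Substituting u = r/a_0, A², 4π and the length scale all cancel in the ratio: P = ∫_{0}^{3.0} u^2·e^(-2·u) du / ∫_{0}^{∞} u^2·e^(-2·u) du.
With ∫ u^2·e^(-2·u) du = -(2·u^2 + 2·u + 1)·e^(-2·u)/4 + C, the region integral is 1/4 - 25·e^(-6)/4 and the full one is 1/4.
Taking the ratio yields P = 0.9380.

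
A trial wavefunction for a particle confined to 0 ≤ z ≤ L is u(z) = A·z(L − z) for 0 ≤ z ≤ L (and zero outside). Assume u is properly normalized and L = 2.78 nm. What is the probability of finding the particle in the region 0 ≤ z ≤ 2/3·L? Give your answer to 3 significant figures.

P = ∫_{0}^{2/3·L} |u(z)|² dz.
With A² fixed by ∫|u|² = 1, i.e. A² = (L^5/30)^(−1), substitute and integrate.
Substituting t = z/L, A² and the length scale cancel in the ratio: P = ∫_{0}^{2/3} t^2·(1 - t)^2 dt / ∫_{0}^{1} t^2·(1 - t)^2 dt.
Using ∫ t^2·(1 - t)^2 dt = t^3·(6·t^2 - 15·t + 10)/30, the numerator is 32/1215 and the denominator is 1/30.
Evaluating gives P = 64/81.

P ≈ 0.790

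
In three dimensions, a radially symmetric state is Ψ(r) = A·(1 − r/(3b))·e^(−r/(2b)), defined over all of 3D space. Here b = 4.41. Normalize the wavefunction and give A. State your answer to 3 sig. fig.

A ≈ 0.0373

Normalization requires ∫|Ψ|² 4πr² dr = 1, integrated from 0 to ∞.
Recall ∫₀^∞ r^m e^(−r/β) dr = m!·β^(m+1), with Ψ = A·(1 − r/(3b))·e^(−r/(2b)), the integral evaluates to A²·[8·π·b^3/3].
Hence A² = 1/[8·π·b^3/3].
Substituting b = 4.41 gives A² = 0.001392, so A = 0.03731.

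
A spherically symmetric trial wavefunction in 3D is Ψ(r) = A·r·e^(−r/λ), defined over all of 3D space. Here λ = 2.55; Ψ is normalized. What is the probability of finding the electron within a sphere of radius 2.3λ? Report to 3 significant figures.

P = ∫ |Ψ|² 4πr² dr over r ≤ 2.3λ.
The full normalization integral is A²·[3·π·λ^5] = 1, fixing A².
Let u = r/λ; then A², 4π and the length scale all cancel, so P = ∫_{0}^{2.3} u^4·e^(-2·u) du ÷ ∫_{0}^{∞} u^4·e^(-2·u) du.
With ∫ u^4·e^(-2·u) du = -(u^4/2 + u^3 + 3·u^2/2 + 3·u/2 + 3/4)·e^(-2·u) + C, the region integral is ≈ 0.36507 and the full one is 3/4.
The region integral divided by the full integral gives P = 0.4868.

P ≈ 0.487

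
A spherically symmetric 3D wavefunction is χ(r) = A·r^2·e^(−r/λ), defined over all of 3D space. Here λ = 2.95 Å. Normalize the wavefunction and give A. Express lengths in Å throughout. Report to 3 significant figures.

Require ∫ |χ|² 4πr² dr = 1 over the whole domain.
Using ∫₀^∞ rⁿ e^(−αr) dr = n!/αⁿ⁺¹, with χ = A·r^2·e^(−r/λ), the integral evaluates to A²·[45·π·λ^7/2].
Plugging in λ = 2.95 yields A = 0.002697.

A ≈ 0.00270 Å^(-7/2)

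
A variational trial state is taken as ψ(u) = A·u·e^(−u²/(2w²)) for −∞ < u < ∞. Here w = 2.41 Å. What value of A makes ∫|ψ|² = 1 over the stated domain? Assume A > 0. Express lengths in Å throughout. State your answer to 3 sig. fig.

Require ∫ |ψ|² du = 1 over the whole domain.
Carrying out the integral gives A² · √(π)·w^3/2.
Hence A² = 1/[√(π)·w^3/2].
Plugging in w = 2.41 yields A = 0.2839.

A ≈ 0.284 Å^(-3/2)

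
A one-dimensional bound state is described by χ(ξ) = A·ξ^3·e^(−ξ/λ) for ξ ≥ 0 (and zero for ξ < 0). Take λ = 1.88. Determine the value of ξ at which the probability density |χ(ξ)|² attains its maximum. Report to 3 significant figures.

ξ ≈ 5.64

Set d/dξ [|χ(ξ)|²] = 0 and solve for ξ > 0.
This gives ξ = 3·λ.
With λ = 1.88, the most probable position is 5.640.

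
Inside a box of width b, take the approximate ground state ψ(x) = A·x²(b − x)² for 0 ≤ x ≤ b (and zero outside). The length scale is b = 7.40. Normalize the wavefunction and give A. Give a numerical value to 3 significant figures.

Normalization requires ∫|ψ|² dx = 1, integrated from 0 to b.
∫|ψ|² dx = A²·(b^9/630).
Setting this equal to 1 gives A² = 1/(b^9/630).
With b = 7.40: A² = 0.000009468 and A = 0.003077.

A ≈ 0.00308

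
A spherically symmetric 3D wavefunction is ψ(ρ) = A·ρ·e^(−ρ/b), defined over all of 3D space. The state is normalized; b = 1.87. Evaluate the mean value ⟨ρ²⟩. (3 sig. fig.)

By definition ⟨ρ²⟩ = ∫ ρ^2 |ψ(ρ)|² 4πρ² dρ.
With ∫₀^∞ ρ^6 e^(−αρ) dρ = 6!/α^7, the ratio of the moment integral to the normalization integral gives ⟨ρ²⟩ = 15·b^2/2.
Putting b = 1.87 gives 26.23.

⟨ρ^2⟩ ≈ 26.2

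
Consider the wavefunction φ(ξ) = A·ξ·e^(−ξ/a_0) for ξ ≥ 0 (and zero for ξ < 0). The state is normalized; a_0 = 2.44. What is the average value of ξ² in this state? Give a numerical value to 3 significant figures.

The expectation value is the |φ|²-weighted average of ξ^2: ∫ ξ^2|φ|² dξ.
Since the A² factors cancel between numerator and denominator, ⟨ξ²⟩ = 3·a_0^2.
Putting a_0 = 2.44 gives 17.86.

⟨ξ^2⟩ ≈ 17.9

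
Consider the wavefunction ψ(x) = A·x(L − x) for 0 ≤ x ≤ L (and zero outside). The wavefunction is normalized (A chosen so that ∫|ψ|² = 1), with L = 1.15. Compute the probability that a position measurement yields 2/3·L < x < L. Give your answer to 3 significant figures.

P = ∫_{2/3·L}^{L} |ψ(x)|² dx.
The normalization integral ∫|ψ|²dx over the whole domain equals L^5/30·A², and A² cancels in the ratio.
Substituting u = x/L, A² and the length scale cancel in the ratio: P = ∫_{2/3}^{1} u^2·(1 - u)^2 du / ∫_{0}^{1} u^2·(1 - u)^2 du.
An antiderivative of u^2·(1 - u)^2 is u^3·(6·u^2 - 15·u + 10)/30; evaluating from 2/3 to 1 gives 17/2430, while the full integral is 1/30.
This works out to P = 17/81.

P ≈ 0.210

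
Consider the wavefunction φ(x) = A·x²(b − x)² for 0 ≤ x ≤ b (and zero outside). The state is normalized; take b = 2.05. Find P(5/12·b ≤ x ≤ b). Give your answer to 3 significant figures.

P ≈ 0.698

The probability is P = ∫ |φ|² dx over [5/12·b, b].
Since A² = 1/(b^9/630), this is the region integral divided by the full normalization integral.
Substituting u = x/b, A² and the length scale cancel in the ratio: P = ∫_{5/12}^{1} u^4·(1 - u)^4 du / ∫_{0}^{1} u^4·(1 - u)^4 du.
With ∫ u^4·(1 - u)^4 du = u^5·(70·u^4 - 315·u^3 + 540·u^2 - 420·u + 126)/630 + C, the region integral is ≈ 0.0011074 and the full one is 1/630.
Taking the ratio, P = 0.6977.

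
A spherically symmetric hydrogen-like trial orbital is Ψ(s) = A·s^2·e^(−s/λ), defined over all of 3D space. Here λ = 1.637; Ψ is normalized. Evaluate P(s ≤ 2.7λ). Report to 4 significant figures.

P ≈ 0.2983

P = ∫ |Ψ|² 4πs² ds over s ≤ 2.7λ.
A² is fixed by ∫₀^∞ 4πs²|Ψ|² ds = 1, i.e. A² = (45·π·λ^7/2)^(−1).
In terms of u = s/λ (A², 4π and the length scale all cancel between numerator and denominator), P = [∫_{0}^{2.7} u^6·e^(-2·u) du] / [∫_{0}^{∞} u^6·e^(-2·u) du].
Using ∫ u^6·e^(-2·u) du = -(4·u^6 + 12·u^5 + 30·u^4 + 60·u^3 + 90·u^2 + 90·u + 45)·e^(-2·u)/8, the numerator is ≈ 1.67810 and the denominator is 45/8.
This evaluates to P = 0.29833.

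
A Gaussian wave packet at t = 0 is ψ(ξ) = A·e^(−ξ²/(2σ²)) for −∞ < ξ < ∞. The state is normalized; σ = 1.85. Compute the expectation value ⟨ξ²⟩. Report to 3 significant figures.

⟨ξ^2⟩ ≈ 1.71

⟨ξ²⟩ = ∫ ξ^2 |ψ|² dξ over the full domain.
Since the A² factors cancel between numerator and denominator, ⟨ξ²⟩ = σ^2/2.
With σ = 1.85, ⟨ξ^2⟩ = 1.711.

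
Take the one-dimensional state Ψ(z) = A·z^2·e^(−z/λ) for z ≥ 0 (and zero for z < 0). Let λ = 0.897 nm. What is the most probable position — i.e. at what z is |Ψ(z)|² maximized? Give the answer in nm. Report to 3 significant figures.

z ≈ 1.79 nm

Differentiate |Ψ(z)|² with respect to z and set to zero.
Solving yields z = 2·λ.
With λ = 0.897, the most probable position is 1.794 nm.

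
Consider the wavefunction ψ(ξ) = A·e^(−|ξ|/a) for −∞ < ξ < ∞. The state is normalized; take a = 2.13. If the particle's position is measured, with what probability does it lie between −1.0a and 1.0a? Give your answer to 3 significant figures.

P ≈ 0.865

P = ∫_{−1.0a}^{1.0a} |ψ(ξ)|² dξ.
Since A² = 1/(a), this is the region integral divided by the full normalization integral.
Both integrals are even about ξ = 0, so only the ξ ≥ 0 halves are needed (the factors of 2 cancel). Let u = ξ/a; then A² and the length scale cancel, so P = ∫_{0}^{1.0} e^(-2·u) du ÷ ∫_{0}^{∞} e^(-2·u) du.
An antiderivative of e^(-2·u) is -e^(-2·u)/2; evaluating from 0 to 1.0 gives 1/2 - e^(-2)/2, while the full integral is 1/2.
Taking the ratio, P = 0.8647.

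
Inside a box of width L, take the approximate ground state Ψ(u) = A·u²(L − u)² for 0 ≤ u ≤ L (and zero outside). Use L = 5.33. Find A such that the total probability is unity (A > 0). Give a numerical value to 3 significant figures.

A ≈ 0.0135

We need A² ∫|f|² du = 1, taking the integral from 0 to L.
Expanding the polynomial and integrating term by term, ∫|Ψ|² du = A²·(L^9/630).
Setting this equal to 1 gives A² = 1/(L^9/630).
Plugging in L = 5.33 yields A = 0.01347.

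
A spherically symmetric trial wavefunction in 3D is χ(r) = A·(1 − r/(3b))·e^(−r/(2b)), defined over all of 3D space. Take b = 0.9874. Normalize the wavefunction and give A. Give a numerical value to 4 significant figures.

Require ∫ |χ|² 4πr² dr = 1 over the whole domain.
The integral (without the A² prefactor) comes out to 8·π·b^3/3.
Hence A² = 1/[8·π·b^3/3].
Plugging in b = 0.9874 yields A = 0.35213.

A ≈ 0.3521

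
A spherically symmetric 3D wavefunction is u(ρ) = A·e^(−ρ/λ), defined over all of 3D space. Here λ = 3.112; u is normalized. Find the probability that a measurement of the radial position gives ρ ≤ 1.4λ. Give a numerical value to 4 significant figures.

With dV = 4πρ²dρ, the probability is ∫|u|² dV over ρ ≤ 1.4λ.
The full normalization integral is A²·[π·λ^3] = 1, fixing A².
Let t = ρ/λ; then A², 4π and the length scale all cancel, so P = ∫_{0}^{1.4} t^2·e^(-2·t) dt ÷ ∫_{0}^{∞} t^2·e^(-2·t) dt.
Using ∫ t^2·e^(-2·t) dt = -(2·t^2 + 2·t + 1)·e^(-2·t)/4, the numerator is 1/4 - 193·e^(-14/5)/100 and the denominator is 1/4.
This evaluates to P = 0.53055.

P ≈ 0.5305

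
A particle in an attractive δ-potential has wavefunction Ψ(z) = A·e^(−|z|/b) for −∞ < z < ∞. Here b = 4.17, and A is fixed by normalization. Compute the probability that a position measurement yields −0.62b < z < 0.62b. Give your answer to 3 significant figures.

P ≈ 0.711

|Ψ|² is the probability density, so P = ∫_{−0.62b}^{0.62b} |Ψ|² dz.
The normalization integral ∫|Ψ|²dz over the whole domain equals b·A², and A² cancels in the ratio.
Both integrals are even about z = 0, so only the z ≥ 0 halves are needed (the factors of 2 cancel). Substituting u = z/b, A² and the length scale cancel in the ratio: P = ∫_{0}^{0.62} e^(-2·u) du / ∫_{0}^{∞} e^(-2·u) du.
An antiderivative of e^(-2·u) is -e^(-2·u)/2; evaluating from 0 to 0.62 gives 1/2 - e^(-31/25)/2, while the full integral is 1/2.
Evaluating gives P = 0.7106.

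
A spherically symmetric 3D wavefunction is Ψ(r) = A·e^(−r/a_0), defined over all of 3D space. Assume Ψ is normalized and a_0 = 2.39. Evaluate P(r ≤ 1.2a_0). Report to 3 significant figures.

P ≈ 0.430

With dV = 4πr²dr, the probability is ∫|Ψ|² dV over r ≤ 1.2a_0.
Normalization gives A² = 1/(π·a_0^3).
Substituting u = r/a_0, A², 4π and the length scale all cancel in the ratio: P = ∫_{0}^{1.2} u^2·e^(-2·u) du / ∫_{0}^{∞} u^2·e^(-2·u) du.
Using ∫ u^2·e^(-2·u) du = -(2·u^2 + 2·u + 1)·e^(-2·u)/4, the numerator is 1/4 - 157·e^(-12/5)/100 and the denominator is 1/4.
Taking the ratio yields P = 0.4303.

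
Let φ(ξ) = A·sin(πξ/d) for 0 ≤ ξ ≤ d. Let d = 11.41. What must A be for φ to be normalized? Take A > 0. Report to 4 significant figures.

We need A² ∫|f|² dξ = 1, taking the integral from 0 to d.
∫|φ|² dξ = A²·(d/2).
Plugging in d = 11.41 yields A = 0.41867.

A ≈ 0.4187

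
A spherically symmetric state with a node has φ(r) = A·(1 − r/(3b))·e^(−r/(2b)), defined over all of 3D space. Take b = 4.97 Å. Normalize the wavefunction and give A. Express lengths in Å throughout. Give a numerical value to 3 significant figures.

A ≈ 0.0312 Å^(-3/2)

The normalization condition is ∫|φ|² 4πr² dr = 1 from 0 to ∞.
The angular integral contributes 4π, leaving ∫₀^∞ r²|φ|² dr.
Using ∫₀^∞ rⁿ e^(−αr) dr = n!/αⁿ⁺¹, the integral (without the A² prefactor) comes out to 8·π·b^3/3.
With b = 4.97: A² = 0.0009723 and A = 0.03118.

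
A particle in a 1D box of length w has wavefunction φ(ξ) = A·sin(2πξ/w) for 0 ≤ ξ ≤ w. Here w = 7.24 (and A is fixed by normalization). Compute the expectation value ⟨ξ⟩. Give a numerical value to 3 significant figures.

⟨ξ⟩ = ∫ ξ |φ|² dξ over the full domain.
With ∫₀^w sin²(nπξ/w) dξ = w/2, evaluating both integrals, ⟨ξ⟩ = w/2.
Putting w = 7.24 gives 3.620.

⟨ξ⟩ ≈ 3.62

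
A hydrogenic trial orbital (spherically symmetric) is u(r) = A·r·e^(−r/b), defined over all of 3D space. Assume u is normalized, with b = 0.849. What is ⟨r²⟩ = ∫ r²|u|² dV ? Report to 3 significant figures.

⟨r^2⟩ ≈ 5.41

⟨r²⟩ = ∫ r^2 |u|² 4πr² dr over the full domain.
Since the A² factors cancel between numerator and denominator, ⟨r²⟩ = 15·b^2/2.
Putting b = 0.849 gives 5.406.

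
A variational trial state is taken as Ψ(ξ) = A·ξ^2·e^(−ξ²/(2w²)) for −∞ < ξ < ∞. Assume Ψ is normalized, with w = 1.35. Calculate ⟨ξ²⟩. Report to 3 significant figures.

By definition ⟨ξ²⟩ = ∫ ξ^2 |Ψ(ξ)|² dξ.
Differentiating ∫e^(−αξ²) dξ = √(π/α) under α to get the higher moments, since the A² factors cancel between numerator and denominator, ⟨ξ²⟩ = 5·w^2/2.
With w = 1.35, ⟨ξ^2⟩ = 4.556.

⟨ξ^2⟩ ≈ 4.56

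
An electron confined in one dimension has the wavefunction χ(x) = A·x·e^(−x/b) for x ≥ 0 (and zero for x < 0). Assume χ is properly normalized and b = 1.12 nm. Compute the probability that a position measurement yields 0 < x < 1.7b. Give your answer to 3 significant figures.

The probability is P = ∫ |χ|² dx over [0, 1.7b].
With A² fixed by ∫|χ|² = 1, i.e. A² = (b^3/4)^(−1), substitute and integrate.
Let u = x/b; then A² and the length scale cancel, so P = ∫_{0}^{1.7} u^2·e^(-2·u) du ÷ ∫_{0}^{∞} u^2·e^(-2·u) du.
With ∫ u^2·e^(-2·u) du = -(2·u^2 + 2·u + 1)·e^(-2·u)/4 + C, the region integral is 1/4 - 509·e^(-17/5)/200 and the full one is 1/4.
The result is P = 0.6603.

P ≈ 0.660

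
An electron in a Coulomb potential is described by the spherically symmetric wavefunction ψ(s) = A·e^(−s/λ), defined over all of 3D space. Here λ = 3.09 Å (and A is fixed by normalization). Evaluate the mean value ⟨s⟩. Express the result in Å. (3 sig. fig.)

⟨s⟩ ≈ 4.64 Å

By definition ⟨s⟩ = ∫ s |ψ(s)|² 4πs² ds.
Using ∫₀^∞ sⁿ e^(−αs) ds = n!/αⁿ⁺¹, evaluating both integrals, ⟨s⟩ = 3·λ/2.
With λ = 3.09, ⟨s⟩ = 4.635.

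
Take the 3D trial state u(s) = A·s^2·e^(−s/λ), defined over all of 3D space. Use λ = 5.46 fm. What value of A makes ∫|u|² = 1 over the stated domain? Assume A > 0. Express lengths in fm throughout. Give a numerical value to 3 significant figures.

We need A² ∫|f|² 4πs² ds = 1, taking the integral from 0 to ∞.
In 3D with spherical symmetry the volume element is 4πs² ds.
∫|u|² 4πs² ds = A²·(45·π·λ^7/2).
So A² = (45·π·λ^7/2)^(−1).
Substituting λ = 5.46 gives A² = 9.780E-8, so A = 0.0003127.

A ≈ 0.000313 fm^(-7/2)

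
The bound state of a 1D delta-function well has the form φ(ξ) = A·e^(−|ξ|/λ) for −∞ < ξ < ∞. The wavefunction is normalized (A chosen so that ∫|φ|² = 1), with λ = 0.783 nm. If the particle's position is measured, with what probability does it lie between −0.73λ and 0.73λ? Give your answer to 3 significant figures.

P ≈ 0.768

The probability is P = ∫ |φ|² dξ over [−0.73λ, 0.73λ].
With A² fixed by ∫|φ|² = 1, i.e. A² = (λ)^(−1), substitute and integrate.
By symmetry take twice the ξ ≥ 0 contribution in numerator and denominator; the 2's cancel. In terms of u = ξ/λ (A² and the length scale cancel between numerator and denominator), P = [∫_{0}^{0.73} e^(-2·u) du] / [∫_{0}^{∞} e^(-2·u) du].
With ∫ e^(-2·u) du = -e^(-2·u)/2 + C, the region integral is 1/2 - e^(-73/50)/2 and the full one is 1/2.
Evaluating gives P = 0.7678.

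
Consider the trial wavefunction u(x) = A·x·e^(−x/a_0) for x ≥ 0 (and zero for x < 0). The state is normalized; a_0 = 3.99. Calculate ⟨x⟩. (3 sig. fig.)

⟨x⟩ ≈ 5.99

By definition ⟨x⟩ = ∫ x |u(x)|² dx.
Using ∫₀^∞ xⁿ e^(−αx) dx = n!/αⁿ⁺¹, evaluating both integrals, ⟨x⟩ = 3·a_0/2.
With a_0 = 3.99, ⟨x⟩ = 5.985.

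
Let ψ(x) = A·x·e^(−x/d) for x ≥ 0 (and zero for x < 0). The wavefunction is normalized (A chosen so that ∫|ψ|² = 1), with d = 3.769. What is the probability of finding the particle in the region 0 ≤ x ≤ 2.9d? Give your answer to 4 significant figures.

P ≈ 0.9285

The probability is P = ∫ |ψ|² dx over [0, 2.9d].
The normalization integral ∫|ψ|²dx over the whole domain equals d^3/4·A², and A² cancels in the ratio.
In terms of u = x/d (A² and the length scale cancel between numerator and denominator), P = [∫_{0}^{2.9} u^2·e^(-2·u) du] / [∫_{0}^{∞} u^2·e^(-2·u) du].
An antiderivative of u^2·e^(-2·u) is -(2·u^2 + 2·u + 1)·e^(-2·u)/4; evaluating from 0 to 2.9 gives 1/4 - 1181·e^(-29/5)/200, while the full integral is 1/4.
The result is P = 0.92849.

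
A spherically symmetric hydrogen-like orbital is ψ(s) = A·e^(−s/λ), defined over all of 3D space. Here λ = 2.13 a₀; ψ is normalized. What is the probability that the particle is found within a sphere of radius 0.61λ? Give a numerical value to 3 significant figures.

P ≈ 0.125

Integrate the radial probability density 4πs²|ψ|² over s ≤ 0.61λ.
The full normalization integral is A²·[π·λ^3] = 1, fixing A².
In terms of u = s/λ (A², 4π and the length scale all cancel between numerator and denominator), P = [∫_{0}^{0.61} u^2·e^(-2·u) du] / [∫_{0}^{∞} u^2·e^(-2·u) du].
Using ∫ u^2·e^(-2·u) du = -(2·u^2 + 2·u + 1)·e^(-2·u)/4, the numerator is ≈ 0.031220 and the denominator is 1/4.
The region integral divided by the full integral gives P = 0.1249.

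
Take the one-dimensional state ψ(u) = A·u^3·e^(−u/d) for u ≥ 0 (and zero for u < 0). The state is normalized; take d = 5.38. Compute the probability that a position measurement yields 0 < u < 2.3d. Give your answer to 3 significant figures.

P ≈ 0.182

P = ∫_{0}^{2.3d} |ψ(u)|² du.
With A² fixed by ∫|ψ|² = 1, i.e. A² = (45·d^7/8)^(−1), substitute and integrate.
In terms of t = u/d (A² and the length scale cancel between numerator and denominator), P = [∫_{0}^{2.3} t^6·e^(-2·t) dt] / [∫_{0}^{∞} t^6·e^(-2·t) dt].
An antiderivative of t^6·e^(-2·t) is -(4·t^6 + 12·t^5 + 30·t^4 + 60·t^3 + 90·t^2 + 90·t + 45)·e^(-2·t)/8; evaluating from 0 to 2.3 gives ≈ 1.0236, while the full integral is 45/8.
Evaluating gives P = 0.1820.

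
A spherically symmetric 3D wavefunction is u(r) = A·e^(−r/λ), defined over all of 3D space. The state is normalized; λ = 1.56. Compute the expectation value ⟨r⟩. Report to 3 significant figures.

By definition ⟨r⟩ = ∫ r |u(r)|² 4πr² dr.
The ratio of the moment integral to the normalization integral gives ⟨r⟩ = 3·λ/2.
Putting λ = 1.56 gives 2.340.

⟨r⟩ ≈ 2.34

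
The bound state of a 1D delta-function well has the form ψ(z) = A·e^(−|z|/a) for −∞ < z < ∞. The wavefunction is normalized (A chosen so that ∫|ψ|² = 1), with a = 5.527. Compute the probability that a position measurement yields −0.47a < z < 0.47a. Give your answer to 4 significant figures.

P ≈ 0.6094

|ψ|² is the probability density, so P = ∫_{−0.47a}^{0.47a} |ψ|² dz.
Since A² = 1/(a), this is the region integral divided by the full normalization integral.
Both integrals are even about z = 0, so only the z ≥ 0 halves are needed (the factors of 2 cancel). In terms of u = z/a (A² and the length scale cancel between numerator and denominator), P = [∫_{0}^{0.47} e^(-2·u) du] / [∫_{0}^{∞} e^(-2·u) du].
An antiderivative of e^(-2·u) is -e^(-2·u)/2; evaluating from 0 to 0.47 gives 1/2 - e^(-47/50)/2, while the full integral is 1/2.
This works out to P = 0.60937.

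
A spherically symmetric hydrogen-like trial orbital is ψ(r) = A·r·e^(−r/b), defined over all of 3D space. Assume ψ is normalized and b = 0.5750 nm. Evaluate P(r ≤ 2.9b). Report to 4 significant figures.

With dV = 4πr²dr, the probability is ∫|ψ|² dV over r ≤ 2.9b.
Normalization gives A² = 1/(3·π·b^5).
In terms of u = r/b (A², 4π and the length scale all cancel between numerator and denominator), P = [∫_{0}^{2.9} u^4·e^(-2·u) du] / [∫_{0}^{∞} u^4·e^(-2·u) du].
Using ∫ u^4·e^(-2·u) du = -(u^4/2 + u^3 + 3·u^2/2 + 3·u/2 + 3/4)·e^(-2·u), the numerator is ≈ 0.515461 and the denominator is 3/4.
Taking the ratio yields P = 0.68728.

P ≈ 0.6873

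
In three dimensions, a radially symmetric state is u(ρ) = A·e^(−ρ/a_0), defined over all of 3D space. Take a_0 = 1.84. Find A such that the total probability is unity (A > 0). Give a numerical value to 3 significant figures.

A ≈ 0.226

We need A² ∫|f|² 4πρ² dρ = 1, taking the integral from 0 to ∞.
The angular integral contributes 4π, leaving ∫₀^∞ ρ²|u|² dρ.
Using ∫₀^∞ ρⁿ e^(−αρ) dρ = n!/αⁿ⁺¹, with u = A·e^(−ρ/a_0), the integral evaluates to A²·[π·a_0^3].
So A² = (π·a_0^3)^(−1).
With a_0 = 1.84: A² = 0.05110 and A = 0.2260.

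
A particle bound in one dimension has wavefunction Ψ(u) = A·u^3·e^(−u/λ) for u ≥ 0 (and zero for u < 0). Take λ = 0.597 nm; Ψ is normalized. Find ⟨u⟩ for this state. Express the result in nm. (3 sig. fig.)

By definition ⟨u⟩ = ∫ u |Ψ(u)|² du.
With ∫₀^∞ u^7 e^(−αu) du = 7!/α^8, the ratio of the moment integral to the normalization integral gives ⟨u⟩ = 7·λ/2.
With λ = 0.597, ⟨u⟩ = 2.090.

⟨u⟩ ≈ 2.09 nm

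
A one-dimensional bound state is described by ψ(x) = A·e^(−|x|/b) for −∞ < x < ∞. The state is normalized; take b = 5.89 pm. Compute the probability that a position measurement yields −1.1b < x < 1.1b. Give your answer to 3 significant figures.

P ≈ 0.889

The probability is P = ∫ |ψ|² dx over [−1.1b, 1.1b].
Since A² = 1/(b), this is the region integral divided by the full normalization integral.
Both integrals are even about x = 0, so only the x ≥ 0 halves are needed (the factors of 2 cancel). In terms of u = x/b (A² and the length scale cancel between numerator and denominator), P = [∫_{0}^{1.1} e^(-2·u) du] / [∫_{0}^{∞} e^(-2·u) du].
Using ∫ e^(-2·u) du = -e^(-2·u)/2, the numerator is 1/2 - e^(-11/5)/2 and the denominator is 1/2.
This works out to P = 0.8892.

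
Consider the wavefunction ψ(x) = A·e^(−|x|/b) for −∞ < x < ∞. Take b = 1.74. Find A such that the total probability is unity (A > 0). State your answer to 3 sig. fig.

A ≈ 0.758

Require ∫ |ψ|² dx = 1 over the whole domain.
Using ∫₀^∞ xⁿ e^(−αx) dx = n!/αⁿ⁺¹, ∫|ψ|² dx = A²·(b).
Plugging in b = 1.74 yields A = 0.7581.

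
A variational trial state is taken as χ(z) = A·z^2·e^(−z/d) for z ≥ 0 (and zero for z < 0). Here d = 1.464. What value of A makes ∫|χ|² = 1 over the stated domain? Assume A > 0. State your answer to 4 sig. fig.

We need A² ∫|f|² dz = 1, taking the integral from 0 to ∞.
With χ = A·z^2·e^(−z/d), the integral evaluates to A²·[3·d^5/4].
Plugging in d = 1.464 yields A = 0.44526.

A ≈ 0.4453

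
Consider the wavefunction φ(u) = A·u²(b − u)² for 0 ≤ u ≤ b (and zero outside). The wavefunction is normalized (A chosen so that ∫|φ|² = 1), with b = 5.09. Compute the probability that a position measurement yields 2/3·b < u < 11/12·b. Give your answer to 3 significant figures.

P ≈ 0.144

The probability is P = ∫ |φ|² du over [2/3·b, 11/12·b].
Since A² = 1/(b^9/630), this is the region integral divided by the full normalization integral.
Substituting t = u/b, A² and the length scale cancel in the ratio: P = ∫_{2/3}^{11/12} t^4·(1 - t)^4 dt / ∫_{0}^{1} t^4·(1 - t)^4 dt.
An antiderivative of t^4·(1 - t)^4 is t^5·(70·t^4 - 315·t^3 + 540·t^2 - 420·t + 126)/630; evaluating from 2/3 to 11/12 gives ≈ 0.00022931, while the full integral is 1/630.
Evaluating gives P = 0.1445.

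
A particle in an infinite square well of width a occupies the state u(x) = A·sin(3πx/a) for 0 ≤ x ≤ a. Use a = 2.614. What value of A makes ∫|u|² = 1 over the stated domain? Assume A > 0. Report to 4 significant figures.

We need A² ∫|f|² dx = 1, taking the integral from 0 to a.
Using sin²θ = (1 − cos 2θ)/2, the integral (without the A² prefactor) comes out to a/2.
Setting this equal to 1 gives A² = 1/(a/2).
Plugging in a = 2.614 yields A = 0.87471.

A ≈ 0.8747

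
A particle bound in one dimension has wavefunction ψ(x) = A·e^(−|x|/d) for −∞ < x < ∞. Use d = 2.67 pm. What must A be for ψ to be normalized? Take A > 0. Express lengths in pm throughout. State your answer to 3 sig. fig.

Normalization requires ∫|ψ|² dx = 1, integrated from −∞ to ∞.
With ∫₀^∞ x^0 e^(−αx) dx = 0!/α^1, ∫|ψ|² dx = A²·(d).
Hence A² = 1/[d].
With d = 2.67: A² = 0.3745 and A = 0.6120.

A ≈ 0.612 pm^(-1/2)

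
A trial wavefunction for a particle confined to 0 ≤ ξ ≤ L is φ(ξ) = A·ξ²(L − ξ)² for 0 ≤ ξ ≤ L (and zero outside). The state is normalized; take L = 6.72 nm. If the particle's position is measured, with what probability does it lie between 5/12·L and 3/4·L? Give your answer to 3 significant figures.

The probability is P = ∫ |φ|² dξ over [5/12·L, 3/4·L].
Since A² = 1/(L^9/630), this is the region integral divided by the full normalization integral.
Let u = ξ/L; then A² and the length scale cancel, so P = ∫_{5/12}^{3/4} u^4·(1 - u)^4 du ÷ ∫_{0}^{1} u^4·(1 - u)^4 du.
An antiderivative of u^4·(1 - u)^4 is u^5·(70·u^4 - 315·u^3 + 540·u^2 - 420·u + 126)/630; evaluating from 5/12 to 3/4 gives ≈ 0.0010298, while the full integral is 1/630.
The result is P = 0.6487.

P ≈ 0.649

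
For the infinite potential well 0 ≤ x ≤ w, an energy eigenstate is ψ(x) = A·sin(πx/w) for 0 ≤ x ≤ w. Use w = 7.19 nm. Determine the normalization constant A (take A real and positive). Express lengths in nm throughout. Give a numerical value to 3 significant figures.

The normalization condition is ∫|ψ|² dx = 1 from 0 to w.
With ∫₀^w sin²(nπx/w) dx = w/2, ∫|ψ|² dx = A²·(w/2).
So A² = (w/2)^(−1).
Plugging in w = 7.19 yields A = 0.5274.

A ≈ 0.527 nm^(-1/2)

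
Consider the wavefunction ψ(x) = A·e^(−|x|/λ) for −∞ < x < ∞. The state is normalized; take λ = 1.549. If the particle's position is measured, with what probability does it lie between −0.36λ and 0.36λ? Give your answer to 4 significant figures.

|ψ|² is the probability density, so P = ∫_{−0.36λ}^{0.36λ} |ψ|² dx.
The normalization integral ∫|ψ|²dx over the whole domain equals λ·A², and A² cancels in the ratio.
By symmetry take twice the x ≥ 0 contribution in numerator and denominator; the 2's cancel. Substituting u = x/λ, A² and the length scale cancel in the ratio: P = ∫_{0}^{0.36} e^(-2·u) du / ∫_{0}^{∞} e^(-2·u) du.
An antiderivative of e^(-2·u) is -e^(-2·u)/2; evaluating from 0 to 0.36 gives 1/2 - e^(-18/25)/2, while the full integral is 1/2.
Taking the ratio, P = 0.51325.

P ≈ 0.5132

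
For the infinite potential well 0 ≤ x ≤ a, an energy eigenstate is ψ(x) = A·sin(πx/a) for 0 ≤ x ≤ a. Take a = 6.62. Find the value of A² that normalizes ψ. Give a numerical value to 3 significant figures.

We need A² ∫|f|² dx = 1, taking the integral from 0 to a.
With ∫₀^a sin²(nπx/a) dx = a/2, carrying out the integral gives A² · a/2.
Hence A² = 1/[a/2].
Plugging in a = 6.62 yields A = 0.5496.

A^2 ≈ 0.302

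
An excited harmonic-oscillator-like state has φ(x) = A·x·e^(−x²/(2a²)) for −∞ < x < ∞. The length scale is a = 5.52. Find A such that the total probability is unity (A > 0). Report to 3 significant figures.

We need A² ∫|f|² dx = 1, taking the integral from −∞ to ∞.
Differentiating ∫e^(−αx²) dx = √(π/α) under α to get the higher moments, carrying out the integral gives A² · √(π)·a^3/2.
So A² = (√(π)·a^3/2)^(−1).
With a = 5.52: A² = 0.006709 and A = 0.08191.

A ≈ 0.0819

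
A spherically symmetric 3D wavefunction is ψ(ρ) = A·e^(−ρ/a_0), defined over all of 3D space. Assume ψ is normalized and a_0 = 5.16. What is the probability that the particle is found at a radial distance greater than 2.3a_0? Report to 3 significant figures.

P ≈ 0.163

P = ∫ |ψ|² 4πρ² dρ over ρ > 2.3a_0.
The full normalization integral is A²·[π·a_0^3] = 1, fixing A².
Substituting u = ρ/a_0, A², 4π and the length scale all cancel in the ratio: P = ∫_{2.3}^{∞} u^2·e^(-2·u) du / ∫_{0}^{∞} u^2·e^(-2·u) du.
Using ∫ u^2·e^(-2·u) du = -(2·u^2 + 2·u + 1)·e^(-2·u)/4, the numerator is 809·e^(-23/5)/200 and the denominator is 1/4.
The region integral divided by the full integral gives P = 0.1626.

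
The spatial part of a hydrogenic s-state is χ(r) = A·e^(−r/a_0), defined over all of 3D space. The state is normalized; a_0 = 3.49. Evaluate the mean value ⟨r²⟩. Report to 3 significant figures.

⟨r^2⟩ ≈ 36.5

⟨r²⟩ = ∫ r^2 |χ|² 4πr² dr over the full domain.
Since the A² factors cancel between numerator and denominator, ⟨r²⟩ = 3·a_0^2.
Putting a_0 = 3.49 gives 36.54.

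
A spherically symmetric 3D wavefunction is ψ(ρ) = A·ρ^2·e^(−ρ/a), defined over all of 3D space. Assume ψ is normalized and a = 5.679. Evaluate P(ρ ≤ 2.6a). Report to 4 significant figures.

Integrate the radial probability density 4πρ²|ψ|² over ρ ≤ 2.6a.
Normalization gives A² = 1/(45·π·a^7/2).
In terms of u = ρ/a (A², 4π and the length scale all cancel between numerator and denominator), P = [∫_{0}^{2.6} u^6·e^(-2·u) du] / [∫_{0}^{∞} u^6·e^(-2·u) du].
An antiderivative of u^6·e^(-2·u) is -(4·u^6 + 12·u^5 + 30·u^4 + 60·u^3 + 90·u^2 + 90·u + 45)·e^(-2·u)/8; evaluating from 0 to 2.6 gives ≈ 1.50529, while the full integral is 45/8.
The region integral divided by the full integral gives P = 0.26761.

P ≈ 0.2676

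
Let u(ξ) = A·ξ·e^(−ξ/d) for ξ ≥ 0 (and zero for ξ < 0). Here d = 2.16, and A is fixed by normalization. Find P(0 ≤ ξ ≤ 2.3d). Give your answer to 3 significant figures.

|u|² is the probability density, so P = ∫_{0}^{2.3d} |u|² dξ.
With A² fixed by ∫|u|² = 1, i.e. A² = (d^3/4)^(−1), substitute and integrate.
Let t = ξ/d; then A² and the length scale cancel, so P = ∫_{0}^{2.3} t^2·e^(-2·t) dt ÷ ∫_{0}^{∞} t^2·e^(-2·t) dt.
An antiderivative of t^2·e^(-2·t) is -(2·t^2 + 2·t + 1)·e^(-2·t)/4; evaluating from 0 to 2.3 gives 1/4 - 809·e^(-23/5)/200, while the full integral is 1/4.
Taking the ratio, P = 0.8374.

P ≈ 0.837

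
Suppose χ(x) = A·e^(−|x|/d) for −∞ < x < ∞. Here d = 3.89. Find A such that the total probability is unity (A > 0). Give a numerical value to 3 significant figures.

A ≈ 0.507

Require ∫ |χ|² dx = 1 over the whole domain.
Using ∫₀^∞ xⁿ e^(−αx) dx = n!/αⁿ⁺¹, the integral (without the A² prefactor) comes out to d.
Hence A² = 1/[d].
Substituting d = 3.89 gives A² = 0.2571, so A = 0.5070.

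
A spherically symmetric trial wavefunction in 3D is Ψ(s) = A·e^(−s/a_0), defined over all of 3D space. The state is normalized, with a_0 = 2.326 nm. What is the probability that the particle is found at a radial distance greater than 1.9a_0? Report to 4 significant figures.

P ≈ 0.2689

P = ∫ |Ψ|² 4πs² ds over s > 1.9a_0.
Normalization gives A² = 1/(π·a_0^3).
In terms of u = s/a_0 (A², 4π and the length scale all cancel between numerator and denominator), P = [∫_{1.9}^{∞} u^2·e^(-2·u) du] / [∫_{0}^{∞} u^2·e^(-2·u) du].
An antiderivative of u^2·e^(-2·u) is -(2·u^2 + 2·u + 1)·e^(-2·u)/4; evaluating from 1.9 to ∞ gives 601·e^(-19/5)/200, while the full integral is 1/4.
This evaluates to P = 0.26890.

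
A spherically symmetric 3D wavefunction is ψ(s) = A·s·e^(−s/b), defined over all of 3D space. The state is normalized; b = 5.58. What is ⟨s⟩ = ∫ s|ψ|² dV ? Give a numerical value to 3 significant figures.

The expectation value is the |ψ|²-weighted average of s: ∫ s|ψ|² 4πs² ds.
With ∫₀^∞ s^5 e^(−αs) ds = 5!/α^6, evaluating both integrals, ⟨s⟩ = 5·b/2.
With b = 5.58, ⟨s⟩ = 13.95.

⟨s⟩ ≈ 14.0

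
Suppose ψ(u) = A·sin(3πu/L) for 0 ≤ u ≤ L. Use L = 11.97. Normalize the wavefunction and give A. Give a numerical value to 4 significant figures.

The normalization condition is ∫|ψ|² du = 1 from 0 to L.
The integral (without the A² prefactor) comes out to L/2.
With L = 11.97: A² = 0.16708 and A = 0.40876.

A ≈ 0.4088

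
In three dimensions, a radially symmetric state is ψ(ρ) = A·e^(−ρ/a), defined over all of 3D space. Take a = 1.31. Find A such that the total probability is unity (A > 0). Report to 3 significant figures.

A ≈ 0.376

Require ∫ |ψ|² 4πρ² dρ = 1 over the whole domain.
With ∫₀^∞ ρ^2 e^(−αρ) dρ = 2!/α^3, ∫|ψ|² 4πρ² dρ = A²·(π·a^3).
Hence A² = 1/[π·a^3].
Plugging in a = 1.31 yields A = 0.3763.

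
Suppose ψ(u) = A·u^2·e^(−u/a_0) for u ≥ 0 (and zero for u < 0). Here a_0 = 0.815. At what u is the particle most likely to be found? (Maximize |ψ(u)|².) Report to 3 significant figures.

u ≈ 1.63

Set d/du [|ψ(u)|²] = 0 and solve for u > 0.
Solving yields u = 2·a_0.
With a_0 = 0.815, the most probable position is 1.630.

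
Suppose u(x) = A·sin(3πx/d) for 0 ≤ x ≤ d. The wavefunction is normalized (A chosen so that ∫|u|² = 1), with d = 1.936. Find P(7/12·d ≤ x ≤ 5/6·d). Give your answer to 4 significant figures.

P ≈ 0.1969

|u|² is the probability density, so P = ∫_{7/12·d}^{5/6·d} |u|² dx.
The normalization integral ∫|u|²dx over the whole domain equals d/2·A², and A² cancels in the ratio.
Substituting t = x/d, A² and the length scale cancel in the ratio: P = ∫_{7/12}^{5/6} sin(3·π·t)^2 dt / ∫_{0}^{1} sin(3·π·t)^2 dt.
An antiderivative of sin(3·π·t)^2 is t/2 - sin(6·π·t)/(12·π); evaluating from 7/12 to 5/6 gives 1/8 - 1/(12·π), while the full integral is 1/2.
Evaluating gives P = (-2 + 3·π)/(12·π).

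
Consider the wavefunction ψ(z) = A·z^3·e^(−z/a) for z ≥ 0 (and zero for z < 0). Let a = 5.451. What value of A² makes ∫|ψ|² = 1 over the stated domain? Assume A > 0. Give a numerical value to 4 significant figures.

A^2 ≈ 0.000001243

Normalization requires ∫|ψ|² dz = 1, integrated from 0 to ∞.
With ∫₀^∞ z^6 e^(−αz) dz = 6!/α^7, ∫|ψ|² dz = A²·(45·a^7/8).
Setting this equal to 1 gives A² = 1/(45·a^7/8).
Plugging in a = 5.451 yields A = 0.0011150.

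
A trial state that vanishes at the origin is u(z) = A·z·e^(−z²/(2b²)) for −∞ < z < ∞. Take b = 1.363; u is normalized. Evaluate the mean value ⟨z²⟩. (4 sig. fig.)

By definition ⟨z²⟩ = ∫ z^2 |u(z)|² dz.
Using the Gaussian integral ∫_{−∞}^{∞} e^(−αz²) dz = √(π/α), evaluating both integrals, ⟨z²⟩ = 3·b^2/2.
Putting b = 1.363 gives 2.7867.

⟨z^2⟩ ≈ 2.787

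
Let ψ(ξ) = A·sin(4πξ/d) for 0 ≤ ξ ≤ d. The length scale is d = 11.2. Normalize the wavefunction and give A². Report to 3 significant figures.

The normalization condition is ∫|ψ|² dξ = 1 from 0 to d.
The integral (without the A² prefactor) comes out to d/2.
Setting this equal to 1 gives A² = 1/(d/2).
Substituting d = 11.2 gives A² = 0.1786, so A = 0.4226.

A^2 ≈ 0.179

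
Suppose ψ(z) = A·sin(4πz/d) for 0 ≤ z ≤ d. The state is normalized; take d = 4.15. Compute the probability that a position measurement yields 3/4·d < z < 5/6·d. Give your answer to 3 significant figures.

P ≈ 0.0489

|ψ|² is the probability density, so P = ∫_{3/4·d}^{5/6·d} |ψ|² dz.
The normalization integral ∫|ψ|²dz over the whole domain equals d/2·A², and A² cancels in the ratio.
Substituting u = z/d, A² and the length scale cancel in the ratio: P = ∫_{3/4}^{5/6} sin(4·π·u)^2 du / ∫_{0}^{1} sin(4·π·u)^2 du.
An antiderivative of sin(4·π·u)^2 is u/2 - sin(4·π·u)·cos(4·π·u)/(8·π); evaluating from 3/4 to 5/6 gives -√(3)/(32·π) + 1/24, while the full integral is 1/2.
This works out to P = (-√(3)/16 + π/12)/π.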